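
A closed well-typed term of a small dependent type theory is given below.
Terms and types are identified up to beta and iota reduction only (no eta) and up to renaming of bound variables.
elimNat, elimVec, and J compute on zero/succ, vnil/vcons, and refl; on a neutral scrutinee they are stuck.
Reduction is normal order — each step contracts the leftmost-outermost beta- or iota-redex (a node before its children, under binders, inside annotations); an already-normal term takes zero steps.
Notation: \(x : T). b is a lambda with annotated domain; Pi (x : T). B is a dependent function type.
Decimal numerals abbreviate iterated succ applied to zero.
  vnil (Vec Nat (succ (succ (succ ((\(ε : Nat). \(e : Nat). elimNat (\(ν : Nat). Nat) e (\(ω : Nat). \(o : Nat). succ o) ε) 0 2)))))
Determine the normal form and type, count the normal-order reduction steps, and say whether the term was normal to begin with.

resulting normal form:
  vnil (Vec Nat 5)
inferred type:
  Vec (Vec Nat 5) 0
steps to reach normal form (normal order): 3
term was already normal: no
first contracted redex: a beta-redex


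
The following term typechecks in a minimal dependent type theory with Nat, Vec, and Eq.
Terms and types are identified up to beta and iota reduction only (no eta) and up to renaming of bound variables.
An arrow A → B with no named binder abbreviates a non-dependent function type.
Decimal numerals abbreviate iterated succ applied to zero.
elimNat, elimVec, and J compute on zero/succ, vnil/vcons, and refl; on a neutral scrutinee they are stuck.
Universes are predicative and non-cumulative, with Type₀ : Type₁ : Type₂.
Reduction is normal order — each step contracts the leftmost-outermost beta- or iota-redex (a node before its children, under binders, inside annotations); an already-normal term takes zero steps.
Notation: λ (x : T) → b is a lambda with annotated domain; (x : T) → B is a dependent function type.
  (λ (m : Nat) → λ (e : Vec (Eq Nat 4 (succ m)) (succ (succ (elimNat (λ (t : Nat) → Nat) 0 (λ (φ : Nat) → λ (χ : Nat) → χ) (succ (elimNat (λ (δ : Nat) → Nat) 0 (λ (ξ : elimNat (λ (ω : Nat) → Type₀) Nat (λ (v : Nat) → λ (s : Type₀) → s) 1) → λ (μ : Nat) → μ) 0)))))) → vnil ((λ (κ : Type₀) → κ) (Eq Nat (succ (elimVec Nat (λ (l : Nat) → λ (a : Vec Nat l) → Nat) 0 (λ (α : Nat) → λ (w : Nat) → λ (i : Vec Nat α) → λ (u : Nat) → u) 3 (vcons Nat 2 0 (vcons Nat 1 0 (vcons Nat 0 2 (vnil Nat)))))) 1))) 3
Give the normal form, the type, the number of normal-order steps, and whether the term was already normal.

normal form:
  λ (m : Vec (Eq Nat 4 4) 2) → vnil (Eq Nat 1 1)
inferred type:
  Vec (Eq Nat 4 4) 2 → Vec (Eq Nat 1 1) 0
normal-order step count: 23
already normal: no
first redex: a beta-redex


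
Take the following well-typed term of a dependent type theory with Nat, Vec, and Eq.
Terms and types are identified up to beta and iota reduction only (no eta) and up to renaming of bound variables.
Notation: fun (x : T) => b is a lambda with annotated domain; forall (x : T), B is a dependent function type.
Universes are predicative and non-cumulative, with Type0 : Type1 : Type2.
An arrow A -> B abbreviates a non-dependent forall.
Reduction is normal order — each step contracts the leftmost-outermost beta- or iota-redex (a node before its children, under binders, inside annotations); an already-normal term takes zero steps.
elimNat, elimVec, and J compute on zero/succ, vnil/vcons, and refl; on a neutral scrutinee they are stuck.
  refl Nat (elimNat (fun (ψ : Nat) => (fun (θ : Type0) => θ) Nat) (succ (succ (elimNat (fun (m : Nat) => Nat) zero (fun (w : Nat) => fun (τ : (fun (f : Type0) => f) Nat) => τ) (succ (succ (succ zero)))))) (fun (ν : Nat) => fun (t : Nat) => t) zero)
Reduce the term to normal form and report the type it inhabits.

resulting normal form:
  refl Nat (succ (succ zero))
the term's type:
  Eq Nat (succ (succ zero)) (succ (succ zero))
observation: 11 normal-order steps separate the term from its normal form.


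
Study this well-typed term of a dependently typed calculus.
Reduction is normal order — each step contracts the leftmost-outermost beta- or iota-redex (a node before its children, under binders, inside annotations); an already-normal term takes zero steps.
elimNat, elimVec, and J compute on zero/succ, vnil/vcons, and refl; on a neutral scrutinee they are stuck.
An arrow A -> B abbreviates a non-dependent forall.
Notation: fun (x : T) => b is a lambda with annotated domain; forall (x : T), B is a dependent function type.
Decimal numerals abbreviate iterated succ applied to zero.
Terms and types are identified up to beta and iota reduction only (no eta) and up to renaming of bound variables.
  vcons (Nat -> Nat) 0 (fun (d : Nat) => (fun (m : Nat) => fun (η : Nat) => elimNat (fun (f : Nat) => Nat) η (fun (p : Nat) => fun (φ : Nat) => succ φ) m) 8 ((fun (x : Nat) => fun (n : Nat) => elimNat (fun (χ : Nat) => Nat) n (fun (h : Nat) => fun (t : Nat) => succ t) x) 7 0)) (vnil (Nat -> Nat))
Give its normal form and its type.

normal form:
  vcons (Nat -> Nat) 0 (fun (d : Nat) => 15) (vnil (Nat -> Nat))
the term's type:
  Vec (Nat -> Nat) 1


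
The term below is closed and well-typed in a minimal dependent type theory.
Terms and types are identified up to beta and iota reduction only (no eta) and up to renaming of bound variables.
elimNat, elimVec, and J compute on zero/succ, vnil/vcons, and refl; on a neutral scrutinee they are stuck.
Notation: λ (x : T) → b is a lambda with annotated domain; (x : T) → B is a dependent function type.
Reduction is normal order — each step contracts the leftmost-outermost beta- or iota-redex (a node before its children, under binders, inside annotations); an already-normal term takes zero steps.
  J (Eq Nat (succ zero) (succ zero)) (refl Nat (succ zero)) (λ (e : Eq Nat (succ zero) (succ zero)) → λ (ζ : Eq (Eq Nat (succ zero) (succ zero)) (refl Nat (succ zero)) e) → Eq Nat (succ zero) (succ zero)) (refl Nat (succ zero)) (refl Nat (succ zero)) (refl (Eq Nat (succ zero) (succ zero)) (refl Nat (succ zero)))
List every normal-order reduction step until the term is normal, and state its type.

normal-order reduction:
  J (Eq Nat (succ zero) (succ zero)) (refl Nat (succ zero)) (λ (e : Eq Nat (succ zero) (succ zero)) → λ (ζ : Eq (Eq Nat (succ zero) (succ zero)) (refl Nat (succ zero)) e) → Eq Nat (succ zero) (succ zero)) (refl Nat (succ zero)) (refl Nat (succ zero)) (refl (Eq Nat (succ zero) (succ zero)) (refl Nat (succ zero)))
  ~> refl Nat (succ zero)
the term's type:
  Eq Nat (succ zero) (succ zero)


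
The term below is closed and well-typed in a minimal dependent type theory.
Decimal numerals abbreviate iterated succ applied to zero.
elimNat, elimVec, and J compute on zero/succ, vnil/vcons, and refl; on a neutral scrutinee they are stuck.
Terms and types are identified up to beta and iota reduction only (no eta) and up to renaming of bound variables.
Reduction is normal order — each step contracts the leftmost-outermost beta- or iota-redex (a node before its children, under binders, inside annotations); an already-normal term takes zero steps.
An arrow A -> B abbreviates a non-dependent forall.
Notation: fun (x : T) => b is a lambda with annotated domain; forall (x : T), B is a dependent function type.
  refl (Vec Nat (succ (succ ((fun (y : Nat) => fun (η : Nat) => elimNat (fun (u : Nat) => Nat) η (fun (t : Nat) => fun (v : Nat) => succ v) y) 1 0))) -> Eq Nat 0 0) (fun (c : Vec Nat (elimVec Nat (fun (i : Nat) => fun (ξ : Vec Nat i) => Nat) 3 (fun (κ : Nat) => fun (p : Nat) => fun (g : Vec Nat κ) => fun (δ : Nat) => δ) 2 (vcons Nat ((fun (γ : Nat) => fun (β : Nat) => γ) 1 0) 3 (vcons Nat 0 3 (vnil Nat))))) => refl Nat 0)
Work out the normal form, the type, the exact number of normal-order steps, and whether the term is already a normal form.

reduced normal form:
  refl (Vec Nat 3 -> Eq Nat 0 0) (fun (y : Vec Nat 3) => refl Nat 0)
type:
  Eq (Vec Nat 3 -> Eq Nat 0 0) (fun (y : Vec Nat 3) => refl Nat 0) (fun (η : Vec Nat 3) => refl Nat 0)
reduction steps (normal order): 17
started in normal form: no
first redex: a beta-redex


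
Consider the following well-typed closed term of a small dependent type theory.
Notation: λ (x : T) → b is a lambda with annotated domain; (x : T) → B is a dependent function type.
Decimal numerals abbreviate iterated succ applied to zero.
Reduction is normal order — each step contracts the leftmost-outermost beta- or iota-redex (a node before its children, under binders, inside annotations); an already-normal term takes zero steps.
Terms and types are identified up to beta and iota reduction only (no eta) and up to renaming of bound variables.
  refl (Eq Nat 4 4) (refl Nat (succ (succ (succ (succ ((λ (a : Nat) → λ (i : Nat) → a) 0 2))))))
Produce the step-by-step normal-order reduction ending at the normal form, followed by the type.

normal-order reduction:
  refl (Eq Nat 4 4) (refl Nat (succ (succ (succ (succ ((λ (a : Nat) → λ (i : Nat) → a) 0 2))))))
  ~> refl (Eq Nat 4 4) (refl Nat (succ (succ (succ (succ ((λ (a : Nat) → 0) 2))))))
  ~> refl (Eq Nat 4 4) (refl Nat 4)
the term's type:
  Eq (Eq Nat 4 4) (refl Nat 4) (refl Nat 4)


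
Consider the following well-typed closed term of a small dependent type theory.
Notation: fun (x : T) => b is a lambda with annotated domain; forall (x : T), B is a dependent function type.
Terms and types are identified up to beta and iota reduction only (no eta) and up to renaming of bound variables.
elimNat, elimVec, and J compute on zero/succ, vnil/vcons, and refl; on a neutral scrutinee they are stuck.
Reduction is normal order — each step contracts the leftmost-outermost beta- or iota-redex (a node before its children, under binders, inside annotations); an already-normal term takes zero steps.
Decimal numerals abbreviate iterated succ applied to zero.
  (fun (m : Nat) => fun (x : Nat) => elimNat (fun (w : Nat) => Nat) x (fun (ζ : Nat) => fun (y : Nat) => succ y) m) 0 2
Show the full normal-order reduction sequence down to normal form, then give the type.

reduction (normal order):
  (fun (m : Nat) => fun (x : Nat) => elimNat (fun (w : Nat) => Nat) x (fun (ζ : Nat) => fun (y : Nat) => succ y) m) 0 2
  ~> (fun (m : Nat) => elimNat (fun (x : Nat) => Nat) m (fun (w : Nat) => fun (ζ : Nat) => succ ζ) 0) 2
  ~> elimNat (fun (m : Nat) => Nat) 2 (fun (x : Nat) => fun (w : Nat) => succ w) 0
  ~> 2
type:
  Nat


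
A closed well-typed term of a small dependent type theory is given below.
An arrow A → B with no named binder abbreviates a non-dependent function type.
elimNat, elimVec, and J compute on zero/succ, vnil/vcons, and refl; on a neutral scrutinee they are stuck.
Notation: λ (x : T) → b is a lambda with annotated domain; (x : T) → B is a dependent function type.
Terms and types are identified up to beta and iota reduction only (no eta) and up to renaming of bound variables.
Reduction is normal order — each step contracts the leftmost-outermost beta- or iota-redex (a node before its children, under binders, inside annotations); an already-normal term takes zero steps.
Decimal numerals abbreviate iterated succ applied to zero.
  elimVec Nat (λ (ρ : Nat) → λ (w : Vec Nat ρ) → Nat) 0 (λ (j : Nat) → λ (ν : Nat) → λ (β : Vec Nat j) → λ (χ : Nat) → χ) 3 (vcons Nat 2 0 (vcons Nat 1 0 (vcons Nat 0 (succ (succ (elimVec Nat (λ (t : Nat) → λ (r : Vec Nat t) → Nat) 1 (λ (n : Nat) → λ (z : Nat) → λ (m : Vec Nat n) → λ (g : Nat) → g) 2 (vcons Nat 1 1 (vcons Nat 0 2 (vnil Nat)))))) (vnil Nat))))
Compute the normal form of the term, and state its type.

resulting normal form:
  0
the term's type:
  Nat
observation: reduction starts at an elimVec iota-redex, and 16 normal-order steps reach the normal form.


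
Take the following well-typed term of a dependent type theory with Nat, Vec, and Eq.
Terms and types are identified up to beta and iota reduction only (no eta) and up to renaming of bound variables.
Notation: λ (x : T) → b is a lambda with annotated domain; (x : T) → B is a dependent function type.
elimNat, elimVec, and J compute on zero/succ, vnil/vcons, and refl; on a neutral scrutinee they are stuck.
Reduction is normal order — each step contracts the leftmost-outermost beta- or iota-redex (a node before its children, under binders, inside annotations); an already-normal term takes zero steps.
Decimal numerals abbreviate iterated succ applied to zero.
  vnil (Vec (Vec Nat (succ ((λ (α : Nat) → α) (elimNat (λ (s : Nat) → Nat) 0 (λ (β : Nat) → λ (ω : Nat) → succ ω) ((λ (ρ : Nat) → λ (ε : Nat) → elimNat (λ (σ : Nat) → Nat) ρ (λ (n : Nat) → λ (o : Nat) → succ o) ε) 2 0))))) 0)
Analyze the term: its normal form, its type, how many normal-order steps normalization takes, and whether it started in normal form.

reduced normal form:
  vnil (Vec (Vec Nat 3) 0)
inferred type:
  Vec (Vec (Vec Nat 3) 0) 0
reduction steps (normal order): 11
term was already normal: no
first redex: a beta-redex


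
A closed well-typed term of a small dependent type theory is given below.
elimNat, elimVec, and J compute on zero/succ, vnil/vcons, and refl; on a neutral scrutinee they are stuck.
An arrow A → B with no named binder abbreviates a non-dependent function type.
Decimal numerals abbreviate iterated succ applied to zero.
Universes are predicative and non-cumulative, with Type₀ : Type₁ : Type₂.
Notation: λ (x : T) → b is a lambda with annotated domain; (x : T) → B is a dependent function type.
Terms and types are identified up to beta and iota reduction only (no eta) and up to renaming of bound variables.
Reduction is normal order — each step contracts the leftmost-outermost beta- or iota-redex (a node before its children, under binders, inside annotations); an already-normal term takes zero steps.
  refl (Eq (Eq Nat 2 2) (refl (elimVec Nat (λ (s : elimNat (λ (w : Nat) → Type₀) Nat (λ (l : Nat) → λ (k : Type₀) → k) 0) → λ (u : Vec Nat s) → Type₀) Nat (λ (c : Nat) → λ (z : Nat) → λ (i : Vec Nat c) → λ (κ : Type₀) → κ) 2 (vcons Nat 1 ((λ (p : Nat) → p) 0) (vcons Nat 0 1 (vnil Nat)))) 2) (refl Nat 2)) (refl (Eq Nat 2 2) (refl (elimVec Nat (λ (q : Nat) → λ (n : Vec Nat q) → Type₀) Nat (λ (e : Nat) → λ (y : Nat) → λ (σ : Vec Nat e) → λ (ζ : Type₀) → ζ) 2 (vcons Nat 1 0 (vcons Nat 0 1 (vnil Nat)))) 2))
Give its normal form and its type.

reduced normal form:
  refl (Eq (Eq Nat 2 2) (refl Nat 2) (refl Nat 2)) (refl (Eq Nat 2 2) (refl Nat 2))
the term's type:
  Eq (Eq (Eq Nat 2 2) (refl Nat 2) (refl Nat 2)) (refl (Eq Nat 2 2) (refl Nat 2)) (refl (Eq Nat 2 2) (refl Nat 2))


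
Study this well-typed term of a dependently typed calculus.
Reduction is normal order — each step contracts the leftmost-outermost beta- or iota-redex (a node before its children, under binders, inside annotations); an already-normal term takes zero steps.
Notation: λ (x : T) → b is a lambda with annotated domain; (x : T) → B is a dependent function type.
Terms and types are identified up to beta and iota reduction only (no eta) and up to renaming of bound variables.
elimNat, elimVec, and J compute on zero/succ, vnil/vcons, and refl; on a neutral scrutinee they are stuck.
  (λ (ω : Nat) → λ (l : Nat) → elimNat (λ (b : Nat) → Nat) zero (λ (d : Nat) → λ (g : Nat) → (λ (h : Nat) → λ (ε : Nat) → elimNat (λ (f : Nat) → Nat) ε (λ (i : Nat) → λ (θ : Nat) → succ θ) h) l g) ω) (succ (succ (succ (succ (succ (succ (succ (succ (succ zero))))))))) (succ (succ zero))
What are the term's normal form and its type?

resulting normal form:
  succ (succ (succ (succ (succ (succ (succ (succ (succ (succ (succ (succ (succ (succ (succ (succ (succ (succ zero)))))))))))))))))
the term's type:
  Nat
observation: 111 normal-order steps normalize the term, beginning with a beta-redex.


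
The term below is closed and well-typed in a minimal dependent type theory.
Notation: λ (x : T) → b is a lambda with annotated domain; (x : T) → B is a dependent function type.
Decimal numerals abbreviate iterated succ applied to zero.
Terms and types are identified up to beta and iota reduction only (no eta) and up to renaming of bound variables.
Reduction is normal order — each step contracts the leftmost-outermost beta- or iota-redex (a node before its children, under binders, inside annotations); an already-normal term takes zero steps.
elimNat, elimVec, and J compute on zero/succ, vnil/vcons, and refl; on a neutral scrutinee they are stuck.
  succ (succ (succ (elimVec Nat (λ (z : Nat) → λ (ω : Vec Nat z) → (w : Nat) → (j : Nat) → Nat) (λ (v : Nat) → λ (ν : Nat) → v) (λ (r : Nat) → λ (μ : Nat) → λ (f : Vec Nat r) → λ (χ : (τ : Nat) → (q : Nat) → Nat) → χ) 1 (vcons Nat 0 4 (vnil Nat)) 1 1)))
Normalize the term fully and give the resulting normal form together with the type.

reduced normal form:
  4
inferred type:
  Nat


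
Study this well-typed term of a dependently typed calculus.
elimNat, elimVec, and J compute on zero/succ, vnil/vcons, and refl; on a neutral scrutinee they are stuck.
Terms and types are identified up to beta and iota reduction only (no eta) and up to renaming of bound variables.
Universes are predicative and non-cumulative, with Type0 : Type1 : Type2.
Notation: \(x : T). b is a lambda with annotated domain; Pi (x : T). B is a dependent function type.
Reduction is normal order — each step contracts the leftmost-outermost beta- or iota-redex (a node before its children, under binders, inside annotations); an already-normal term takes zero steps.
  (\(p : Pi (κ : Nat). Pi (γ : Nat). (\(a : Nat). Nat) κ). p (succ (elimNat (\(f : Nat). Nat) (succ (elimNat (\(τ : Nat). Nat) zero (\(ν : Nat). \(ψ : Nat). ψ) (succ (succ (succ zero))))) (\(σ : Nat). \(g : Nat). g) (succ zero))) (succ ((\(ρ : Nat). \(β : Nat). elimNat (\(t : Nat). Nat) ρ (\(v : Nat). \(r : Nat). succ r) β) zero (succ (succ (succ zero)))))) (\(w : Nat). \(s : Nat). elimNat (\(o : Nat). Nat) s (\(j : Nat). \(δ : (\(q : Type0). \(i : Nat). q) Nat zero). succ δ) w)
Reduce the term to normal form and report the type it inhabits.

reduced normal form:
  succ (succ (succ (succ (succ (succ zero)))))
type:
  Nat


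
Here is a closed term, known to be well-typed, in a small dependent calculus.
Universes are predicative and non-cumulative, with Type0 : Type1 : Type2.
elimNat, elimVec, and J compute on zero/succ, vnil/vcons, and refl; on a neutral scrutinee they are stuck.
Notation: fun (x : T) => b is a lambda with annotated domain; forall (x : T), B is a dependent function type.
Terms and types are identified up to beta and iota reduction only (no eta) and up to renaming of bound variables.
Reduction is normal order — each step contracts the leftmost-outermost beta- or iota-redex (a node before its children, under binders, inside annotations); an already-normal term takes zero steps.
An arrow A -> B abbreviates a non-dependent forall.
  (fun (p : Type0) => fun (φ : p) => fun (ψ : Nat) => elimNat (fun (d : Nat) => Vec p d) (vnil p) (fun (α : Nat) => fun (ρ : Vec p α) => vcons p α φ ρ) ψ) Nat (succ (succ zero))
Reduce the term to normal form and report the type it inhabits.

normal form:
  fun (p : Nat) => elimNat (fun (φ : Nat) => Vec Nat φ) (vnil Nat) (fun (ψ : Nat) => fun (d : Vec Nat ψ) => vcons Nat ψ (succ (succ zero)) d) p
inferred type:
  forall (p : Nat), Vec Nat p


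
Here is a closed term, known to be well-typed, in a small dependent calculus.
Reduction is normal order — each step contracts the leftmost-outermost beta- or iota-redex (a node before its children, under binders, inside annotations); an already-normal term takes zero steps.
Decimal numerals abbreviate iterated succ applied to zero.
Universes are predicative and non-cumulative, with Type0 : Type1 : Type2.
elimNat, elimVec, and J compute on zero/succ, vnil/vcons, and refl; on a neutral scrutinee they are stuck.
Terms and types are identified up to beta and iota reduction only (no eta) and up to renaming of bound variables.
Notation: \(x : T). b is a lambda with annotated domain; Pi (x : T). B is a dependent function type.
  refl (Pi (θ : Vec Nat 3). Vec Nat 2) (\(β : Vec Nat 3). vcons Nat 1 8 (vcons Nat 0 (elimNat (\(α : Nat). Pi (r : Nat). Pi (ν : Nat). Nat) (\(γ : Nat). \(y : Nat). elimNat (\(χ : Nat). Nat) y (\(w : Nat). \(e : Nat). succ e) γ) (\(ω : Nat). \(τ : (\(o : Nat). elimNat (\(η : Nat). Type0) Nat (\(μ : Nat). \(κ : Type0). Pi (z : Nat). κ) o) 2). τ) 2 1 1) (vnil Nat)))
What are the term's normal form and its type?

resulting normal form:
  refl (Pi (θ : Vec Nat 3). Vec Nat 2) (\(β : Vec Nat 3). vcons Nat 1 8 (vcons Nat 0 2 (vnil Nat)))
the term's type:
  Eq (Pi (θ : Vec Nat 3). Vec Nat 2) (\(β : Vec Nat 3). vcons Nat 1 8 (vcons Nat 0 2 (vnil Nat))) (\(α : Vec Nat 3). vcons Nat 1 8 (vcons Nat 0 2 (vnil Nat)))


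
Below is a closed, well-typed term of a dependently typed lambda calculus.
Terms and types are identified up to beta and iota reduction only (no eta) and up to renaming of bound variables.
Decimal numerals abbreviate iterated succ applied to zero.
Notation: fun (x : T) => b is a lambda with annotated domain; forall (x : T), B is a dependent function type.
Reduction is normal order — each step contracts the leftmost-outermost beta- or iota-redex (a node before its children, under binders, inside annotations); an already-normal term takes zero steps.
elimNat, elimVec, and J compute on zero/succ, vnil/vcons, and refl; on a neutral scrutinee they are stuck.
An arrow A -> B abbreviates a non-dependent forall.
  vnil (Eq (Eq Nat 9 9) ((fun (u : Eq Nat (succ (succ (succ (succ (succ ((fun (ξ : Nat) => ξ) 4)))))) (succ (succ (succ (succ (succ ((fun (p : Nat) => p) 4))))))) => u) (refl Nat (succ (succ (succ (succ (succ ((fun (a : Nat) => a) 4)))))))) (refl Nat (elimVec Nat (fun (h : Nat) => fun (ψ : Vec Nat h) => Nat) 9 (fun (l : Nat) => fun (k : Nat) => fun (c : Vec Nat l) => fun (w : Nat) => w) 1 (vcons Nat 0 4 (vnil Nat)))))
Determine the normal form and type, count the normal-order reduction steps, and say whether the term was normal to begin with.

reduced normal form:
  vnil (Eq (Eq Nat 9 9) (refl Nat 9) (refl Nat 9))
the term's type:
  Vec (Eq (Eq Nat 9 9) (refl Nat 9) (refl Nat 9)) 0
steps to reach normal form (normal order): 8
already normal: no
first contracted redex: a beta-redex


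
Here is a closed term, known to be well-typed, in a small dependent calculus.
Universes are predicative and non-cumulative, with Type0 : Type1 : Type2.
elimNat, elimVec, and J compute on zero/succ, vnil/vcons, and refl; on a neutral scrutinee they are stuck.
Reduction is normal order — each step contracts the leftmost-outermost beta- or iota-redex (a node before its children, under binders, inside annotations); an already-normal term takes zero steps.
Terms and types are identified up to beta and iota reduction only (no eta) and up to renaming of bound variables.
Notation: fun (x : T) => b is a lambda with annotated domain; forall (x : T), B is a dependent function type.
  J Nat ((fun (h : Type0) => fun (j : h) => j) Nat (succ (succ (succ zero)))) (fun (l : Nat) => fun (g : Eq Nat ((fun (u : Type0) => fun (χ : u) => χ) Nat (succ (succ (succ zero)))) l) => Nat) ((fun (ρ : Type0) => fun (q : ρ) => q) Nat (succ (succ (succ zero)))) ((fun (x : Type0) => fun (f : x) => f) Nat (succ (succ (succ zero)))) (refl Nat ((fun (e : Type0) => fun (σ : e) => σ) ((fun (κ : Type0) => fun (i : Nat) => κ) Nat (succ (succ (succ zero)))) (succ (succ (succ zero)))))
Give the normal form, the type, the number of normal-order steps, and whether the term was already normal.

normal form:
  succ (succ (succ zero))
inferred type:
  Nat
reduction steps (normal order): 3
started in normal form: no
first contracted redex: a J iota-redex


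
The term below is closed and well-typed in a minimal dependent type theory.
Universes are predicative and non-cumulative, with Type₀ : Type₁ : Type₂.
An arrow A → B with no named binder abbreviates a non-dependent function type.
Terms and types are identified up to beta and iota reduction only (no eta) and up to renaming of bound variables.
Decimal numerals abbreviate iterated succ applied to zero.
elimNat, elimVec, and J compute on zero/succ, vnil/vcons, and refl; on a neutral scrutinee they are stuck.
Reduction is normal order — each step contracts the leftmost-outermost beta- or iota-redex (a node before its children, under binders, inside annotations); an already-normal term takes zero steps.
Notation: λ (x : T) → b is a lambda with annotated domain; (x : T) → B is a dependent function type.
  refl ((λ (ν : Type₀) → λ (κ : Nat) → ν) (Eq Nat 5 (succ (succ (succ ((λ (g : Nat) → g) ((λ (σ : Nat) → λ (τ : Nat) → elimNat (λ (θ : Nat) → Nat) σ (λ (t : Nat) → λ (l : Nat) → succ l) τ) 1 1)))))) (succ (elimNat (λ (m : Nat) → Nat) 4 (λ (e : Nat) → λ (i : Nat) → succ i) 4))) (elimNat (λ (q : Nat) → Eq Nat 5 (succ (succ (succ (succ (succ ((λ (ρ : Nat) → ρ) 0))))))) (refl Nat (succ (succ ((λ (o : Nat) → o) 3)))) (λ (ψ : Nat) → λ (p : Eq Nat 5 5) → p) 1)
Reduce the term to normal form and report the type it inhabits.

resulting normal form:
  refl (Eq Nat 5 5) (refl Nat 5)
type:
  Eq (Eq Nat 5 5) (refl Nat 5) (refl Nat 5)
observation: 14 normal-order steps separate the term from its normal form.


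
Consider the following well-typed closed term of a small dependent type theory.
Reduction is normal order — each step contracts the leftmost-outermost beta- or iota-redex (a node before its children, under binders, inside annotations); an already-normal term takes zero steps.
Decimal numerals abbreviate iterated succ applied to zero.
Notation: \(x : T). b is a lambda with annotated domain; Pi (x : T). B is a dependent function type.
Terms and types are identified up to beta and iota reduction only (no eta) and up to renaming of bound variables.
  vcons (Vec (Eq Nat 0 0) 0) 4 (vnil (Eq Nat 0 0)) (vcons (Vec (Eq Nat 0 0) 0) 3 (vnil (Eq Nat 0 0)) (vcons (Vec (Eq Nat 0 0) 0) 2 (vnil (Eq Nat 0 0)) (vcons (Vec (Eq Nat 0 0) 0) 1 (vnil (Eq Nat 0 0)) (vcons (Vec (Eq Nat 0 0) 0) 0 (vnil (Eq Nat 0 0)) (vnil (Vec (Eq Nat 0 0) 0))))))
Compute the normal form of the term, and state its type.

normal form:
  vcons (Vec (Eq Nat 0 0) 0) 4 (vnil (Eq Nat 0 0)) (vcons (Vec (Eq Nat 0 0) 0) 3 (vnil (Eq Nat 0 0)) (vcons (Vec (Eq Nat 0 0) 0) 2 (vnil (Eq Nat 0 0)) (vcons (Vec (Eq Nat 0 0) 0) 1 (vnil (Eq Nat 0 0)) (vcons (Vec (Eq Nat 0 0) 0) 0 (vnil (Eq Nat 0 0)) (vnil (Vec (Eq Nat 0 0) 0))))))
type:
  Vec (Vec (Eq Nat 0 0) 0) 5


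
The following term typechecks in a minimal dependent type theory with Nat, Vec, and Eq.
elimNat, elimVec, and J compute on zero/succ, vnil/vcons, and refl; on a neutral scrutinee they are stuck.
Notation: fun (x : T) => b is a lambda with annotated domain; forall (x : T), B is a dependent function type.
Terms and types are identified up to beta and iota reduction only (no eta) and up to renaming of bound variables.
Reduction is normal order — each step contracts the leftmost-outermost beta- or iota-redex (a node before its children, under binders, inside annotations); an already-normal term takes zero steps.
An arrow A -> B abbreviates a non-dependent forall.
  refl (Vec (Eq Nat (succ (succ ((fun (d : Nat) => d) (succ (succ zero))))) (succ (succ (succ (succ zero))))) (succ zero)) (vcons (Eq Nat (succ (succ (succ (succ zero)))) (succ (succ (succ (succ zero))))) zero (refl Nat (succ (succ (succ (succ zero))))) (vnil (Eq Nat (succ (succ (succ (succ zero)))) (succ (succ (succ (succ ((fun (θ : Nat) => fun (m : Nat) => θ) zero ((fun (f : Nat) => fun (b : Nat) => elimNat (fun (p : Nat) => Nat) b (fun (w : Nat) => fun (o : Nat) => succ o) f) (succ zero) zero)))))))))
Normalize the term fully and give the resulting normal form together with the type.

normal form:
  refl (Vec (Eq Nat (succ (succ (succ (succ zero)))) (succ (succ (succ (succ zero))))) (succ zero)) (vcons (Eq Nat (succ (succ (succ (succ zero)))) (succ (succ (succ (succ zero))))) zero (refl Nat (succ (succ (succ (succ zero))))) (vnil (Eq Nat (succ (succ (succ (succ zero)))) (succ (succ (succ (succ zero)))))))
inferred type:
  Eq (Vec (Eq Nat (succ (succ (succ (succ zero)))) (succ (succ (succ (succ zero))))) (succ zero)) (vcons (Eq Nat (succ (succ (succ (succ zero)))) (succ (succ (succ (succ zero))))) zero (refl Nat (succ (succ (succ (succ zero))))) (vnil (Eq Nat (succ (succ (succ (succ zero)))) (succ (succ (succ (succ zero))))))) (vcons (Eq Nat (succ (succ (succ (succ zero)))) (succ (succ (succ (succ zero))))) zero (refl Nat (succ (succ (succ (succ zero))))) (vnil (Eq Nat (succ (succ (succ (succ zero)))) (succ (succ (succ (succ zero)))))))


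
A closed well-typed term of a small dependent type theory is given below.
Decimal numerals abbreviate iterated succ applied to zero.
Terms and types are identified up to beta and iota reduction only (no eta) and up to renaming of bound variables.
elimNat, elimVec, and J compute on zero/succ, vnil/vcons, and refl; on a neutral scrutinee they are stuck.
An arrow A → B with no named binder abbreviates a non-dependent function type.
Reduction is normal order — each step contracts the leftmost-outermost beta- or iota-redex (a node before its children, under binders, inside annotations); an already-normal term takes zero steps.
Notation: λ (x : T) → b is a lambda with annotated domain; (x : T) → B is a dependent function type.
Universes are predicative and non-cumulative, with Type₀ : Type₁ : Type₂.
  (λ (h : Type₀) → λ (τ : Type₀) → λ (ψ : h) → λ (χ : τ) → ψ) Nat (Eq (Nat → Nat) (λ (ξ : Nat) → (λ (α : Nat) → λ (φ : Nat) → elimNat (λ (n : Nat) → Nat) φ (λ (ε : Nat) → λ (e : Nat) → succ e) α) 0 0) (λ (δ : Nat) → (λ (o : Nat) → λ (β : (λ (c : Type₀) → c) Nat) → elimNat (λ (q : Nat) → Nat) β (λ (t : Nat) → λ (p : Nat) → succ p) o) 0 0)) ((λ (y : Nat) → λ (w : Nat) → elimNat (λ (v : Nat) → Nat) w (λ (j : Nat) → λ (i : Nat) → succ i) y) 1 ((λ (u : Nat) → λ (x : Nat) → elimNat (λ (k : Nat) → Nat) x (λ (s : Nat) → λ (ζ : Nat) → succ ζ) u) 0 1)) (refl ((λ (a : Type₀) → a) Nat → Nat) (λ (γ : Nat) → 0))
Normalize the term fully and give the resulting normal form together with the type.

resulting normal form:
  2
type:
  Nat
observation: the term reaches its normal form after 13 normal-order steps.


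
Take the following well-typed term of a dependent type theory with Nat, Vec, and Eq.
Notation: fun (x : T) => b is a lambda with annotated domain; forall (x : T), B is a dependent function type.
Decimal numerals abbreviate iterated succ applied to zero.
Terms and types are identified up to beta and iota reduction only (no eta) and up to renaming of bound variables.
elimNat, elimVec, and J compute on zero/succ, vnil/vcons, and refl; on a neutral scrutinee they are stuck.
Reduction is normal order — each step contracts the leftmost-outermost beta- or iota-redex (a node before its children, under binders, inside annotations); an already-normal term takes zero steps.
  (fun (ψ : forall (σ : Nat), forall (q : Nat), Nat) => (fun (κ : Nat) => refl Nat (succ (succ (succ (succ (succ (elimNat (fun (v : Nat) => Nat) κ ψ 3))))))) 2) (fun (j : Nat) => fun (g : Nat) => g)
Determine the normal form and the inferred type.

resulting normal form:
  refl Nat 7
type:
  Eq Nat 7 7
observation: 12 normal-order steps normalize the term, beginning with a beta-redex.


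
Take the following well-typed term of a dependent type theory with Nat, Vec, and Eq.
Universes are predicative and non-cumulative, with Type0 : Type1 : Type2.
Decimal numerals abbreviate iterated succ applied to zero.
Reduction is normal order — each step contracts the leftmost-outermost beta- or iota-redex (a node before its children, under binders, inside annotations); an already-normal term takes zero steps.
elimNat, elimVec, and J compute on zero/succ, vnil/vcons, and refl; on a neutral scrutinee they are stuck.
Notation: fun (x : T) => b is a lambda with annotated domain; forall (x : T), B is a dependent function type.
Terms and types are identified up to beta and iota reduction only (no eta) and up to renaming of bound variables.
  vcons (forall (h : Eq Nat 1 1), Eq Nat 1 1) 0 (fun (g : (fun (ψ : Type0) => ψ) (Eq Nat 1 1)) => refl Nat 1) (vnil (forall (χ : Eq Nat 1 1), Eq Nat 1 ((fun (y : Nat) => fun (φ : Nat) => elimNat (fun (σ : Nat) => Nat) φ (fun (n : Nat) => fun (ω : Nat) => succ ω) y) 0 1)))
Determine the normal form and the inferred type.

resulting normal form:
  vcons (forall (h : Eq Nat 1 1), Eq Nat 1 1) 0 (fun (g : Eq Nat 1 1) => refl Nat 1) (vnil (forall (ψ : Eq Nat 1 1), Eq Nat 1 1))
inferred type:
  Vec (forall (h : Eq Nat 1 1), Eq Nat 1 1) 1
observation: normalization takes exactly 4 steps under the normal-order strategy.


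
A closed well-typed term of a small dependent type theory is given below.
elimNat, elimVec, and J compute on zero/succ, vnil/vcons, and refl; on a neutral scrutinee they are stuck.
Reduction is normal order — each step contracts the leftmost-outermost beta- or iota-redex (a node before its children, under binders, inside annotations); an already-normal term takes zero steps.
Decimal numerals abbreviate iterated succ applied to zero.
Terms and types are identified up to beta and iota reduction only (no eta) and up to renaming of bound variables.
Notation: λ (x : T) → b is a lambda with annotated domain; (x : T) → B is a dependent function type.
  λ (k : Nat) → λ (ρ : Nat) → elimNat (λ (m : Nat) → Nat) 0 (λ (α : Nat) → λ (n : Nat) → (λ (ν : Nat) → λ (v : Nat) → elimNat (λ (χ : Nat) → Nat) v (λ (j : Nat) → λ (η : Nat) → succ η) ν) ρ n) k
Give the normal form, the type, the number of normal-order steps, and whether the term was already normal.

normal form:
  λ (k : Nat) → λ (ρ : Nat) → elimNat (λ (m : Nat) → Nat) 0 (λ (α : Nat) → λ (n : Nat) → elimNat (λ (ν : Nat) → Nat) n (λ (v : Nat) → λ (χ : Nat) → succ χ) ρ) k
type:
  (k : Nat) → (ρ : Nat) → Nat
normal-order step count: 2
started in normal form: no
first redex: a beta-redex


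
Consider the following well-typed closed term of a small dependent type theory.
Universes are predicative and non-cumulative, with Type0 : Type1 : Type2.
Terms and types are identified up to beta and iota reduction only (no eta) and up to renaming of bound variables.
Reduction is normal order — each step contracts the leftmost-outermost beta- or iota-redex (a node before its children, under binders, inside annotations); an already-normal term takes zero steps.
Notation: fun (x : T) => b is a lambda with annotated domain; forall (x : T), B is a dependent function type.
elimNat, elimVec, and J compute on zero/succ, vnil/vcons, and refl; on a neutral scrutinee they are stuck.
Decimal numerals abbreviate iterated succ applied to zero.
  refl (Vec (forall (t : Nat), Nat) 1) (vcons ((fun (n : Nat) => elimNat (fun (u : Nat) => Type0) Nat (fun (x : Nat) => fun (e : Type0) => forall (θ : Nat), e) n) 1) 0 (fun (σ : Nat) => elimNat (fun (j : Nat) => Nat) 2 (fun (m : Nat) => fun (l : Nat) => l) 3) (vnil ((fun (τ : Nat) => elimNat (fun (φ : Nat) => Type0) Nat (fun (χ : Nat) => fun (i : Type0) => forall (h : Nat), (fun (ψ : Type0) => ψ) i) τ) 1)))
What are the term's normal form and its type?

resulting normal form:
  refl (Vec (forall (t : Nat), Nat) 1) (vcons (forall (n : Nat), Nat) 0 (fun (u : Nat) => 2) (vnil (forall (x : Nat), Nat)))
inferred type:
  Eq (Vec (forall (t : Nat), Nat) 1) (vcons (forall (n : Nat), Nat) 0 (fun (u : Nat) => 2) (vnil (forall (x : Nat), Nat))) (vcons (forall (e : Nat), Nat) 0 (fun (θ : Nat) => 2) (vnil (forall (σ : Nat), Nat)))
observation: reduction starts at a beta-redex, and 21 normal-order steps reach the normal form.


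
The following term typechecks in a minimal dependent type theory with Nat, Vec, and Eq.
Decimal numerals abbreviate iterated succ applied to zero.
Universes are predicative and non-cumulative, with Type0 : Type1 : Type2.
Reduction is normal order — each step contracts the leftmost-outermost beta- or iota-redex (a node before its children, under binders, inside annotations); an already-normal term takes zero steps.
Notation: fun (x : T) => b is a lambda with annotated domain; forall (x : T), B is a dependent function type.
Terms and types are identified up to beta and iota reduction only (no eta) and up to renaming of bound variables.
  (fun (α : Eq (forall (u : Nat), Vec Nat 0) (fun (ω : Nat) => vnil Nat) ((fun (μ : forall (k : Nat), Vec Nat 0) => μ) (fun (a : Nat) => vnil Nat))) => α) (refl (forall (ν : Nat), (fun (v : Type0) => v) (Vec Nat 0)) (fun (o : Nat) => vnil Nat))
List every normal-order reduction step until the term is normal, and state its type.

normal-order reduction sequence:
  (fun (α : Eq (forall (u : Nat), Vec Nat 0) (fun (ω : Nat) => vnil Nat) ((fun (μ : forall (k : Nat), Vec Nat 0) => μ) (fun (a : Nat) => vnil Nat))) => α) (refl (forall (ν : Nat), (fun (v : Type0) => v) (Vec Nat 0)) (fun (o : Nat) => vnil Nat))
  ~> refl (forall (α : Nat), (fun (u : Type0) => u) (Vec Nat 0)) (fun (ω : Nat) => vnil Nat)
  ~> refl (forall (α : Nat), Vec Nat 0) (fun (u : Nat) => vnil Nat)
type:
  Eq (forall (α : Nat), Vec Nat 0) (fun (u : Nat) => vnil Nat) (fun (ω : Nat) => vnil Nat)


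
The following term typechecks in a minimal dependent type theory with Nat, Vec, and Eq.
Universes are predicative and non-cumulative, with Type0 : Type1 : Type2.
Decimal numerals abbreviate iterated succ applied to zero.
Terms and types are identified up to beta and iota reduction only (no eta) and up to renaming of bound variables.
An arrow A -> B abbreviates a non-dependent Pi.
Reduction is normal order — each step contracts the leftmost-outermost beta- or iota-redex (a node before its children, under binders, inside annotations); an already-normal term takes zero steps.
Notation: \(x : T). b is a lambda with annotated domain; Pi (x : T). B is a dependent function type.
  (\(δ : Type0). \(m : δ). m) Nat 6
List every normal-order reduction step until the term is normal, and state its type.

normal-order reduction sequence:
  (\(δ : Type0). \(m : δ). m) Nat 6
  ~> (\(δ : Nat). δ) 6
  ~> 6
the term's type:
  Nat


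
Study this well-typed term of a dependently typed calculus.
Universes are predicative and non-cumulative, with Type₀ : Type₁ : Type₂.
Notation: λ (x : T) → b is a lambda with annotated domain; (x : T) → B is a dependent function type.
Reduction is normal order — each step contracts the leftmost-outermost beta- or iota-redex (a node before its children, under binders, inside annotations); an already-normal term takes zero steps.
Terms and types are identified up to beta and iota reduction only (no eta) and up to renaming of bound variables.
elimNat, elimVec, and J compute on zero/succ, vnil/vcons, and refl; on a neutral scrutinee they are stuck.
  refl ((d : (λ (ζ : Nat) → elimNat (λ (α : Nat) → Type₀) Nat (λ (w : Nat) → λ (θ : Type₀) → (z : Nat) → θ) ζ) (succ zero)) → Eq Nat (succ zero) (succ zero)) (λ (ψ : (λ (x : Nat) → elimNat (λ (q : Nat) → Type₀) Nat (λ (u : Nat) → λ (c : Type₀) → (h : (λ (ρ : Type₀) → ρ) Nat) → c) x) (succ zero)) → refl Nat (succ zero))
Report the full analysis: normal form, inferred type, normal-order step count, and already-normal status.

normal form:
  refl ((d : (ζ : Nat) → Nat) → Eq Nat (succ zero) (succ zero)) (λ (α : (w : Nat) → Nat) → refl Nat (succ zero))
inferred type:
  Eq ((d : (ζ : Nat) → Nat) → Eq Nat (succ zero) (succ zero)) (λ (α : (w : Nat) → Nat) → refl Nat (succ zero)) (λ (θ : (z : Nat) → Nat) → refl Nat (succ zero))
normal-order step count: 11
started in normal form: no
first contracted redex: a beta-redex


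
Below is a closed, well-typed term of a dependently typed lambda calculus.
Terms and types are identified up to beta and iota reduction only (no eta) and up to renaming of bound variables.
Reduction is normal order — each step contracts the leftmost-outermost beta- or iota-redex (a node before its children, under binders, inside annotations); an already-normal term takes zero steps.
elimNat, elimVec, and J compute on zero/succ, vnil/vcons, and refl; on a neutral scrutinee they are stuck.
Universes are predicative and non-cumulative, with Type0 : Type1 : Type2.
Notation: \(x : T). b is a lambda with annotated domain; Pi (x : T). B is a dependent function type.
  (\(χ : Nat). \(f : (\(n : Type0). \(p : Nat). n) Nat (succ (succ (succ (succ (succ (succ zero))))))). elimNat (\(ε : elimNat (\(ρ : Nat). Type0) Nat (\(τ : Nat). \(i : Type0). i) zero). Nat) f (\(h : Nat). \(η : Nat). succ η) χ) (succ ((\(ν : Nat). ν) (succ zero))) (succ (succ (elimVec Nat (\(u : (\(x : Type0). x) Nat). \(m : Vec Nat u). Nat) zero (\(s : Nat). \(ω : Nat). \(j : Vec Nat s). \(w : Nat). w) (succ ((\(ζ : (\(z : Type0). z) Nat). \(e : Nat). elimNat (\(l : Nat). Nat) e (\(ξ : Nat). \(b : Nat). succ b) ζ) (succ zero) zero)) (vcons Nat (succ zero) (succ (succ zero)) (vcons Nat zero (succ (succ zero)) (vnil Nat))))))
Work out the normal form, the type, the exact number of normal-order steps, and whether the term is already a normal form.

reduced normal form:
  succ (succ (succ (succ zero)))
inferred type:
  Nat
reduction steps (normal order): 22
already normal: no
first redex: a beta-redex
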